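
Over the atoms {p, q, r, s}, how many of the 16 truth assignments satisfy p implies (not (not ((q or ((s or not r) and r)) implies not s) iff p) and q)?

10

Initial set: {(p implies (not (not ((q or ((s or not r) and r)) implies not s) iff p) and q))}.
(p implies (not (not ((q or ((s or not r) and r)) implies not s) iff p) and q)): β-rule — branch into not p  //  (not (not ((q or ((s or not r) and r)) implies not s) iff p) and q).
  branch 1 (add not p):
    ○ open, literals {p=0}.
  branch 2 (add (not (not ((q or ((s or not r) and r)) implies not s) iff p) and q)):
    (not (not ((q or ((s or not r) and r)) implies not s) iff p) and q): α-rule — add not (not ((q or ((s or not r) and r)) implies not s) iff p), q.
    not (not ((q or ((s or not r) and r)) implies not s) iff p): β-rule — branch into not ((q or ((s or not r) and r)) implies not s), not p  //  not not ((q or ((s or not r) and r)) implies not s), p.
      branch 2.1 (add not ((q or ((s or not r) and r)) implies not s), not p):
        not ((q or ((s or not r) and r)) implies not s): α-rule — add (q or ((s or not r) and r)), not not s.
        (q or ((s or not r) and r)): β-rule — branch into q  //  ((s or not r) and r).
          branch 2.1.1 (add q):
            ○ open, literals {p=0, q=1, s=1}.
          branch 2.1.2 (add ((s or not r) and r)):
            ((s or not r) and r): α-rule — add (s or not r), r.
            (s or not r): β-rule — branch into s  //  not r.
              branch 2.1.2.1 (add s):
                ○ open, literals {p=0, q=1, r=1, s=1}.
              branch 2.1.2.2 (add not r):
                × closes — contains both r and not r.
      branch 2.2 (add not not ((q or ((s or not r) and r)) implies not s), p):
        not not ((q or ((s or not r) and r)) implies not s): β-rule — branch into not (q or ((s or not r) and r))  //  not s.
          branch 2.2.1 (add not (q or ((s or not r) and r))):
            not (q or ((s or not r) and r)): α-rule — add not q, not ((s or not r) and r).
            × closes — contains both q and not q.
          branch 2.2.2 (add not s):
            ○ open, literals {p=1, q=1, s=0}.
2 branches closed, 4 open.
Each open branch fixes some atoms; the unmentioned ones are free. Counting distinct full assignments: branch {p=0} (q, r, s) contributes 8 new; branch {p=0, q=1, s=1} (r) contributes 0 new; branch {p=0, q=1, r=1, s=1} (none free) contributes 0 new; branch {p=1, q=1, s=0} (r) contributes 2 new. Total: 10.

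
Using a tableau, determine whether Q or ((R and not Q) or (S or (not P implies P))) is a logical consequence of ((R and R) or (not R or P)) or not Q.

Initial set: {(((R and R) or (not R or P)) or not Q); not (Q or ((R and not Q) or (S or (not P implies P))))}.
not (Q or ((R and not Q) or (S or (not P implies P)))): α-rule — add not Q, not ((R and not Q) or (S or (not P implies P))).
not ((R and not Q) or (S or (not P implies P))): α-rule — add not (R and not Q), not (S or (not P implies P)).
not (S or (not P implies P)): α-rule — add not S, not (not P implies P).
not (not P implies P): α-rule — add not P, not P.
(((R and R) or (not R or P)) or not Q): β-rule — branch into ((R and R) or (not R or P))  //  not Q.
  branch 1 (add ((R and R) or (not R or P))):
    not (R and not Q): β-rule — branch into not R  //  not not Q.
      branch 1.1 (add not R):
        ((R and R) or (not R or P)): β-rule — branch into (R and R)  //  (not R or P).
          branch 1.1.1 (add (R and R)):
            (R and R): α-rule — add R, R.
            × closes — contains both R and not R.
          branch 1.1.2 (add (not R or P)):
            (not R or P): β-rule — branch into not R  //  P.
              branch 1.1.2.1 (add not R):
                ○ open, literals {P=false, Q=false, R=false, S=false}.
              branch 1.1.2.2 (add P):
                × closes — contains both P and not P.
      branch 1.2 (add not not Q):
        × closes — contains both Q and not Q.
  branch 2 (add not Q):
    not (R and not Q): β-rule — branch into not R  //  not not Q.
      branch 2.1 (add not R):
        ○ open, literals {P=false, Q=false, R=false, S=false}.
      branch 2.2 (add not not Q):
        × closes — contains both Q and not Q.
4 branches closed, 2 open.
An open branch gives a countermodel: P=false, Q=false, R=false, S=false (unmentioned atoms arbitrary); the premises hold there but the conclusion fails.

No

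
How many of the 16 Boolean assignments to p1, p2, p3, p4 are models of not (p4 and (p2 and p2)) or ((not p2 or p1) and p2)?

Initial set: {(not (p4 and (p2 and p2)) or ((not p2 or p1) and p2))}.
(not (p4 and (p2 and p2)) or ((not p2 or p1) and p2)): β-rule — branch into not (p4 and (p2 and p2))  //  ((not p2 or p1) and p2).
  branch 1 (add not (p4 and (p2 and p2))):
    not (p4 and (p2 and p2)): β-rule — branch into not p4  //  not (p2 and p2).
      branch 1.1 (add not p4):
        ○ open, literals {p4=0}.
      branch 1.2 (add not (p2 and p2)):
        not (p2 and p2): β-rule — branch into not p2  //  not p2.
          branch 1.2.1 (add not p2):
            ○ open, literals {p2=0}.
          branch 1.2.2 (add not p2):
            ○ open, literals {p2=0}.
  branch 2 (add ((not p2 or p1) and p2)):
    ((not p2 or p1) and p2): α-rule — add (not p2 or p1), p2.
    (not p2 or p1): β-rule — branch into not p2  //  p1.
      branch 2.1 (add not p2):
        × closes — contains both p2 and not p2.
      branch 2.2 (add p1):
        ○ open, literals {p1=1, p2=1}.
1 branch closed, 4 open.
Each open branch fixes some atoms; the unmentioned ones are free. Counting distinct full assignments: branch {p4=0} (p1, p2, p3) contributes 8 new; branch {p2=0} (p1, p3, p4) contributes 4 new; branch {p2=0} (p1, p3, p4) contributes 0 new; branch {p1=1, p2=1} (p3, p4) contributes 2 new. Total: 14.

14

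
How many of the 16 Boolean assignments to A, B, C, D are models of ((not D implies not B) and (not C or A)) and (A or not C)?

9

Initial set: {(((not D implies not B) and (not C or A)) and (A or not C))}.
(((not D implies not B) and (not C or A)) and (A or not C)): α-rule — add ((not D implies not B) and (not C or A)), (A or not C).
((not D implies not B) and (not C or A)): α-rule — add (not D implies not B), (not C or A).
(A or not C): β-rule — branch into A  //  not C.
  branch 1 (add A):
    (not D implies not B): β-rule — branch into not not D  //  not B.
      branch 1.1 (add not not D):
        (not C or A): β-rule — branch into not C  //  A.
          branch 1.1.1 (add not C):
            ○ open, literals {A=T, C=F, D=T}.
          branch 1.1.2 (add A):
            ○ open, literals {A=T, D=T}.
      branch 1.2 (add not B):
        (not C or A): β-rule — branch into not C  //  A.
          branch 1.2.1 (add not C):
            ○ open, literals {A=T, B=F, C=F}.
          branch 1.2.2 (add A):
            ○ open, literals {A=T, B=F}.
  branch 2 (add not C):
    (not D implies not B): β-rule — branch into not not D  //  not B.
      branch 2.1 (add not not D):
        (not C or A): β-rule — branch into not C  //  A.
          branch 2.1.1 (add not C):
            ○ open, literals {C=F, D=T}.
          branch 2.1.2 (add A):
            ○ open, literals {A=T, C=F, D=T}.
      branch 2.2 (add not B):
        (not C or A): β-rule — branch into not C  //  A.
          branch 2.2.1 (add not C):
            ○ open, literals {B=F, C=F}.
          branch 2.2.2 (add A):
            ○ open, literals {A=T, B=F, C=F}.
0 branches closed, 8 open.
Each open branch fixes some atoms; the unmentioned ones are free. Counting distinct full assignments: branch {A=T, C=F, D=T} (B) contributes 2 new; branch {A=T, D=T} (B, C) contributes 2 new; branch {A=T, B=F, C=F} (D) contributes 1 new; branch {A=T, B=F} (C, D) contributes 1 new; branch {C=F, D=T} (A, B) contributes 2 new; branch {A=T, C=F, D=T} (B) contributes 0 new; branch {B=F, C=F} (A, D) contributes 1 new; branch {A=T, B=F, C=F} (D) contributes 0 new. Total: 9.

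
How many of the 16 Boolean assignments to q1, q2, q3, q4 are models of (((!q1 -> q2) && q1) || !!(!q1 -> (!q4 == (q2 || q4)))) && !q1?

Initial set: {T ((((!q1 -> q2) && q1) || !!(!q1 -> (!q4 == (q2 || q4)))) && !q1)}.
T ((((!q1 -> q2) && q1) || !!(!q1 -> (!q4 == (q2 || q4)))) && !q1): α-rule — add T (((!q1 -> q2) && q1) || !!(!q1 -> (!q4 == (q2 || q4)))), T !q1.
T (((!q1 -> q2) && q1) || !!(!q1 -> (!q4 == (q2 || q4)))): β-rule — branch into T ((!q1 -> q2) && q1)  //  T !!(!q1 -> (!q4 == (q2 || q4))).
  branch 1 (add T ((!q1 -> q2) && q1)):
    T ((!q1 -> q2) && q1): α-rule — add T (!q1 -> q2), T q1.
    × closes — contains both q1 and !q1.
  branch 2 (add T !!(!q1 -> (!q4 == (q2 || q4)))):
    T !!(!q1 -> (!q4 == (q2 || q4))): drop double negation, giving T (!q1 -> (!q4 == (q2 || q4))).
    T (!q1 -> (!q4 == (q2 || q4))): β-rule — branch into F !q1  //  T (!q4 == (q2 || q4)).
      branch 2.1 (add F !q1):
        × closes — contains both q1 and !q1.
      branch 2.2 (add T (!q4 == (q2 || q4))):
        T (!q4 == (q2 || q4)): β-rule — branch into T !q4, T (q2 || q4)  //  F !q4, F (q2 || q4).
          branch 2.2.1 (add T !q4, T (q2 || q4)):
            T (q2 || q4): β-rule — branch into T q2  //  T q4.
              branch 2.2.1.1 (add T q2):
                ○ open, literals {q1=false, q2=true, q4=false}.
              branch 2.2.1.2 (add T q4):
                × closes — contains both q4 and !q4.
          branch 2.2.2 (add F !q4, F (q2 || q4)):
            F (q2 || q4): α-rule — add F q2, F q4.
            × closes — contains both q4 and !q4.
4 branches closed, 1 open.
Each open branch fixes some atoms; the unmentioned ones are free. Counting distinct full assignments: branch {q1=false, q2=true, q4=false} (q3) contributes 2 new. Total: 2.

2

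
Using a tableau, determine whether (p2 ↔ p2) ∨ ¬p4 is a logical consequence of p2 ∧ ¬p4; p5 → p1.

Initial set: {T (p2 ∧ ¬p4); T (p5 → p1); F ((p2 ↔ p2) ∨ ¬p4)}.
T (p2 ∧ ¬p4): α-rule — add T p2, T ¬p4.
F ((p2 ↔ p2) ∨ ¬p4): α-rule — add F (p2 ↔ p2), F ¬p4.
× closes — contains both p4 and ¬p4.
All 1 branch closes.
Every branch closed, so the premises entail the conclusion.

Yes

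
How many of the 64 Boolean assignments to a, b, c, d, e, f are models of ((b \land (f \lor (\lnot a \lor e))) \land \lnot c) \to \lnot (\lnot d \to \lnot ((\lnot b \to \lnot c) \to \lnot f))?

53

Initial set: {T (((b \land (f \lor (\lnot a \lor e))) \land \lnot c) \to \lnot (\lnot d \to \lnot ((\lnot b \to \lnot c) \to \lnot f)))}.
T (((b \land (f \lor (\lnot a \lor e))) \land \lnot c) \to \lnot (\lnot d \to \lnot ((\lnot b \to \lnot c) \to \lnot f))): β-rule — branch into F ((b \land (f \lor (\lnot a \lor e))) \land \lnot c)  //  T \lnot (\lnot d \to \lnot ((\lnot b \to \lnot c) \to \lnot f)).
  branch 1 (add F ((b \land (f \lor (\lnot a \lor e))) \land \lnot c)):
    F ((b \land (f \lor (\lnot a \lor e))) \land \lnot c): β-rule — branch into F (b \land (f \lor (\lnot a \lor e)))  //  F \lnot c.
      branch 1.1 (add F (b \land (f \lor (\lnot a \lor e)))):
        F (b \land (f \lor (\lnot a \lor e))): β-rule — branch into F b  //  F (f \lor (\lnot a \lor e)).
          branch 1.1.1 (add F b):
            ○ open, literals {b=F}.
          branch 1.1.2 (add F (f \lor (\lnot a \lor e))):
            F (f \lor (\lnot a \lor e)): α-rule — add F f, F (\lnot a \lor e).
            F (\lnot a \lor e): α-rule — add F \lnot a, F e.
            ○ open, literals {a=T, e=F, f=F}.
      branch 1.2 (add F \lnot c):
        ○ open, literals {c=T}.
  branch 2 (add T \lnot (\lnot d \to \lnot ((\lnot b \to \lnot c) \to \lnot f))):
    T \lnot (\lnot d \to \lnot ((\lnot b \to \lnot c) \to \lnot f)): α-rule — add T \lnot d, F \lnot ((\lnot b \to \lnot c) \to \lnot f).
    F \lnot ((\lnot b \to \lnot c) \to \lnot f): β-rule — branch into F (\lnot b \to \lnot c)  //  T \lnot f.
      branch 2.1 (add F (\lnot b \to \lnot c)):
        F (\lnot b \to \lnot c): α-rule — add T \lnot b, F \lnot c.
        ○ open, literals {b=F, c=T, d=F}.
      branch 2.2 (add T \lnot f):
        ○ open, literals {d=F, f=F}.
0 branches closed, 5 open.
Each open branch fixes some atoms; the unmentioned ones are free. Counting distinct full assignments: branch {b=F} (a, c, d, e, f) contributes 32 new; branch {a=T, e=F, f=F} (b, c, d) contributes 4 new; branch {c=T} (a, b, d, e, f) contributes 14 new; branch {b=F, c=T, d=F} (a, e, f) contributes 0 new; branch {d=F, f=F} (a, b, c, e) contributes 3 new. Total: 53.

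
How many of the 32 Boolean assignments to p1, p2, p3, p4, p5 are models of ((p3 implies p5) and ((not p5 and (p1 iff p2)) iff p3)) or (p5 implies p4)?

28

Initial set: {(((p3 implies p5) and ((not p5 and (p1 iff p2)) iff p3)) or (p5 implies p4))}.
(((p3 implies p5) and ((not p5 and (p1 iff p2)) iff p3)) or (p5 implies p4)): β-rule — branch into ((p3 implies p5) and ((not p5 and (p1 iff p2)) iff p3))  //  (p5 implies p4).
  branch 1 (add ((p3 implies p5) and ((not p5 and (p1 iff p2)) iff p3))):
    ((p3 implies p5) and ((not p5 and (p1 iff p2)) iff p3)): α-rule — add (p3 implies p5), ((not p5 and (p1 iff p2)) iff p3).
    (p3 implies p5): β-rule — branch into not p3  //  p5.
      branch 1.1 (add not p3):
        ((not p5 and (p1 iff p2)) iff p3): β-rule — branch into (not p5 and (p1 iff p2)), p3  //  not (not p5 and (p1 iff p2)), not p3.
          branch 1.1.1 (add (not p5 and (p1 iff p2)), p3):
            × closes — contains both p3 and not p3.
          branch 1.1.2 (add not (not p5 and (p1 iff p2)), not p3):
            not (not p5 and (p1 iff p2)): β-rule — branch into not not p5  //  not (p1 iff p2).
              branch 1.1.2.1 (add not not p5):
                ○ open, literals {p3=false, p5=true}.
              branch 1.1.2.2 (add not (p1 iff p2)):
                not (p1 iff p2): β-rule — branch into p1, not p2  //  not p1, p2.
                  branch 1.1.2.2.1 (add p1, not p2):
                    ○ open, literals {p1=true, p2=false, p3=false}.
                  branch 1.1.2.2.2 (add not p1, p2):
                    ○ open, literals {p1=false, p2=true, p3=false}.
      branch 1.2 (add p5):
        ((not p5 and (p1 iff p2)) iff p3): β-rule — branch into (not p5 and (p1 iff p2)), p3  //  not (not p5 and (p1 iff p2)), not p3.
          branch 1.2.1 (add (not p5 and (p1 iff p2)), p3):
            (not p5 and (p1 iff p2)): α-rule — add not p5, (p1 iff p2).
            × closes — contains both p5 and not p5.
          branch 1.2.2 (add not (not p5 and (p1 iff p2)), not p3):
            not (not p5 and (p1 iff p2)): β-rule — branch into not not p5  //  not (p1 iff p2).
              branch 1.2.2.1 (add not not p5):
                ○ open, literals {p3=false, p5=true}.
              branch 1.2.2.2 (add not (p1 iff p2)):
                not (p1 iff p2): β-rule — branch into p1, not p2  //  not p1, p2.
                  branch 1.2.2.2.1 (add p1, not p2):
                    ○ open, literals {p1=true, p2=false, p3=false, p5=true}.
                  branch 1.2.2.2.2 (add not p1, p2):
                    ○ open, literals {p1=false, p2=true, p3=false, p5=true}.
  branch 2 (add (p5 implies p4)):
    (p5 implies p4): β-rule — branch into not p5  //  p4.
      branch 2.1 (add not p5):
        ○ open, literals {p5=false}.
      branch 2.2 (add p4):
        ○ open, literals {p4=true}.
2 branches closed, 8 open.
Each open branch fixes some atoms; the unmentioned ones are free. Counting distinct full assignments: branch {p3=false, p5=true} (p1, p2, p4) contributes 8 new; branch {p1=true, p2=false, p3=false} (p4, p5) contributes 2 new; branch {p1=false, p2=true, p3=false} (p4, p5) contributes 2 new; branch {p3=false, p5=true} (p1, p2, p4) contributes 0 new; branch {p1=true, p2=false, p3=false, p5=true} (p4) contributes 0 new; branch {p1=false, p2=true, p3=false, p5=true} (p4) contributes 0 new; branch {p5=false} (p1, p2, p3, p4) contributes 12 new; branch {p4=true} (p1, p2, p3, p5) contributes 4 new. Total: 28.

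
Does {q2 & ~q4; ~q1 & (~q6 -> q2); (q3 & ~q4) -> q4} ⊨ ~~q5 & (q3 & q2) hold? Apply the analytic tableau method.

Initial set: {(q2 & ~q4); (~q1 & (~q6 -> q2)); ((q3 & ~q4) -> q4); ~(~~q5 & (q3 & q2))}.
(q2 & ~q4): α-rule — add q2, ~q4.
(~q1 & (~q6 -> q2)): α-rule — add ~q1, (~q6 -> q2).
((q3 & ~q4) -> q4): β-rule — branch into ~(q3 & ~q4)  //  q4.
  branch 1 (add ~(q3 & ~q4)):
    ~(~~q5 & (q3 & q2)): β-rule — branch into ~~~q5  //  ~(q3 & q2).
      branch 1.1 (add ~~~q5):
        ~~~q5: drop double negation, giving ~q5.
        (~q6 -> q2): β-rule — branch into ~~q6  //  q2.
          branch 1.1.1 (add ~~q6):
            ~(q3 & ~q4): β-rule — branch into ~q3  //  ~~q4.
              branch 1.1.1.1 (add ~q3):
                ○ open, literals {q1=0, q2=1, q3=0, q4=0, q5=0, q6=1}.
              branch 1.1.1.2 (add ~~q4):
                × closes — contains both q4 and ~q4.
          branch 1.1.2 (add q2):
            ~(q3 & ~q4): β-rule — branch into ~q3  //  ~~q4.
              branch 1.1.2.1 (add ~q3):
                ○ open, literals {q1=0, q2=1, q3=0, q4=0, q5=0}.
              branch 1.1.2.2 (add ~~q4):
                × closes — contains both q4 and ~q4.
      branch 1.2 (add ~(q3 & q2)):
        (~q6 -> q2): β-rule — branch into ~~q6  //  q2.
          branch 1.2.1 (add ~~q6):
            ~(q3 & ~q4): β-rule — branch into ~q3  //  ~~q4.
              branch 1.2.1.1 (add ~q3):
                ~(q3 & q2): β-rule — branch into ~q3  //  ~q2.
                  branch 1.2.1.1.1 (add ~q3):
                    ○ open, literals {q1=0, q2=1, q3=0, q4=0, q6=1}.
                  branch 1.2.1.1.2 (add ~q2):
                    × closes — contains both q2 and ~q2.
              branch 1.2.1.2 (add ~~q4):
                × closes — contains both q4 and ~q4.
          branch 1.2.2 (add q2):
            ~(q3 & ~q4): β-rule — branch into ~q3  //  ~~q4.
              branch 1.2.2.1 (add ~q3):
                ~(q3 & q2): β-rule — branch into ~q3  //  ~q2.
                  branch 1.2.2.1.1 (add ~q3):
                    ○ open, literals {q1=0, q2=1, q3=0, q4=0}.
                  branch 1.2.2.1.2 (add ~q2):
                    × closes — contains both q2 and ~q2.
              branch 1.2.2.2 (add ~~q4):
                × closes — contains both q4 and ~q4.
  branch 2 (add q4):
    × closes — contains both q4 and ~q4.
7 branches closed, 4 open.
An open branch gives a countermodel: q1=0, q2=1, q3=0, q4=0, q5=0, q6=1 (unmentioned atoms arbitrary); the premises hold there but the conclusion fails.

No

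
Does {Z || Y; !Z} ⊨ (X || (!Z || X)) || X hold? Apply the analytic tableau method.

Initial set: {T (Z || Y); T !Z; F ((X || (!Z || X)) || X)}.
F ((X || (!Z || X)) || X): α-rule — add F (X || (!Z || X)), F X.
F (X || (!Z || X)): α-rule — add F X, F (!Z || X).
F (!Z || X): α-rule — add F !Z, F X.
× closes — contains both Z and !Z.
All 1 branch closes.
Every branch closed, so the premises entail the conclusion.

Yes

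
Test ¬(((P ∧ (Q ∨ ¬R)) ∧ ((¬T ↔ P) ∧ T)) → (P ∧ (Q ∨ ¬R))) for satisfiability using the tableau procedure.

Unsatisfiable

Initial set: {T ¬(((P ∧ (Q ∨ ¬R)) ∧ ((¬T ↔ P) ∧ T)) → (P ∧ (Q ∨ ¬R)))}.
T ¬(((P ∧ (Q ∨ ¬R)) ∧ ((¬T ↔ P) ∧ T)) → (P ∧ (Q ∨ ¬R))): α-rule — add T ((P ∧ (Q ∨ ¬R)) ∧ ((¬T ↔ P) ∧ T)), F (P ∧ (Q ∨ ¬R)).
T ((P ∧ (Q ∨ ¬R)) ∧ ((¬T ↔ P) ∧ T)): α-rule — add T (P ∧ (Q ∨ ¬R)), T ((¬T ↔ P) ∧ T).
T (P ∧ (Q ∨ ¬R)): α-rule — add T P, T (Q ∨ ¬R).
T ((¬T ↔ P) ∧ T): α-rule — add T (¬T ↔ P), T T.
F (P ∧ (Q ∨ ¬R)): β-rule — branch into F P  //  F (Q ∨ ¬R).
  branch 1 (add F P):
    × closes — contains both P and ¬P.
  branch 2 (add F (Q ∨ ¬R)):
    F (Q ∨ ¬R): α-rule — add F Q, F ¬R.
    T (Q ∨ ¬R): β-rule — branch into T Q  //  T ¬R.
      branch 2.1 (add T Q):
        × closes — contains both Q and ¬Q.
      branch 2.2 (add T ¬R):
        × closes — contains both R and ¬R.
All 3 branches close.
Every branch closed; the formula is unsatisfiable.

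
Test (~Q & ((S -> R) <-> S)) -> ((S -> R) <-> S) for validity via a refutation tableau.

Assume the negation and expand:
Initial set: {~((~Q & ((S -> R) <-> S)) -> ((S -> R) <-> S))}.
~((~Q & ((S -> R) <-> S)) -> ((S -> R) <-> S)): α-rule — add (~Q & ((S -> R) <-> S)), ~((S -> R) <-> S).
(~Q & ((S -> R) <-> S)): α-rule — add ~Q, ((S -> R) <-> S).
~((S -> R) <-> S): β-rule — branch into (S -> R), ~S  //  ~(S -> R), S.
  branch 1 (add (S -> R), ~S):
    ((S -> R) <-> S): β-rule — branch into (S -> R), S  //  ~(S -> R), ~S.
      branch 1.1 (add (S -> R), S):
        × closes — contains both S and ~S.
      branch 1.2 (add ~(S -> R), ~S):
        ~(S -> R): α-rule — add S, ~R.
        × closes — contains both S and ~S.
  branch 2 (add ~(S -> R), S):
    ~(S -> R): α-rule — add S, ~R.
    ((S -> R) <-> S): β-rule — branch into (S -> R), S  //  ~(S -> R), ~S.
      branch 2.1 (add (S -> R), S):
        (S -> R): β-rule — branch into ~S  //  R.
          branch 2.1.1 (add ~S):
            × closes — contains both S and ~S.
          branch 2.1.2 (add R):
            × closes — contains both R and ~R.
      branch 2.2 (add ~(S -> R), ~S):
        × closes — contains both S and ~S.
All 5 branches close.
Every branch closed, so the negation is unsatisfiable and the formula is valid.

Valid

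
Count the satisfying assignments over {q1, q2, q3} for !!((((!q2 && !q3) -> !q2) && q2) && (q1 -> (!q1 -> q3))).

4

Initial set: {!!((((!q2 && !q3) -> !q2) && q2) && (q1 -> (!q1 -> q3)))}.
!!((((!q2 && !q3) -> !q2) && q2) && (q1 -> (!q1 -> q3))): drop double negation, giving ((((!q2 && !q3) -> !q2) && q2) && (q1 -> (!q1 -> q3))).
((((!q2 && !q3) -> !q2) && q2) && (q1 -> (!q1 -> q3))): α-rule — add (((!q2 && !q3) -> !q2) && q2), (q1 -> (!q1 -> q3)).
(((!q2 && !q3) -> !q2) && q2): α-rule — add ((!q2 && !q3) -> !q2), q2.
(q1 -> (!q1 -> q3)): β-rule — branch into !q1  //  (!q1 -> q3).
  branch 1 (add !q1):
    ((!q2 && !q3) -> !q2): β-rule — branch into !(!q2 && !q3)  //  !q2.
      branch 1.1 (add !(!q2 && !q3)):
        !(!q2 && !q3): β-rule — branch into !!q2  //  !!q3.
          branch 1.1.1 (add !!q2):
            ○ open, literals {q1=false, q2=true}.
          branch 1.1.2 (add !!q3):
            ○ open, literals {q1=false, q2=true, q3=true}.
      branch 1.2 (add !q2):
        × closes — contains both q2 and !q2.
  branch 2 (add (!q1 -> q3)):
    ((!q2 && !q3) -> !q2): β-rule — branch into !(!q2 && !q3)  //  !q2.
      branch 2.1 (add !(!q2 && !q3)):
        (!q1 -> q3): β-rule — branch into !!q1  //  q3.
          branch 2.1.1 (add !!q1):
            !(!q2 && !q3): β-rule — branch into !!q2  //  !!q3.
              branch 2.1.1.1 (add !!q2):
                ○ open, literals {q1=true, q2=true}.
              branch 2.1.1.2 (add !!q3):
                ○ open, literals {q1=true, q2=true, q3=true}.
          branch 2.1.2 (add q3):
            !(!q2 && !q3): β-rule — branch into !!q2  //  !!q3.
              branch 2.1.2.1 (add !!q2):
                ○ open, literals {q2=true, q3=true}.
              branch 2.1.2.2 (add !!q3):
                ○ open, literals {q2=true, q3=true}.
      branch 2.2 (add !q2):
        × closes — contains both q2 and !q2.
2 branches closed, 6 open.
Each open branch fixes some atoms; the unmentioned ones are free. Counting distinct full assignments: branch {q1=false, q2=true} (q3) contributes 2 new; branch {q1=false, q2=true, q3=true} (none free) contributes 0 new; branch {q1=true, q2=true} (q3) contributes 2 new; branch {q1=true, q2=true, q3=true} (none free) contributes 0 new; branch {q2=true, q3=true} (q1) contributes 0 new; branch {q2=true, q3=true} (q1) contributes 0 new. Total: 4.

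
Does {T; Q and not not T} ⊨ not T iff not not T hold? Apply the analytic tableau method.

Initial set: {T T; T (Q and not not T); F (not T iff not not T)}.
T (Q and not not T): α-rule — add T Q, T not not T.
T not not T: drop double negation, giving T T.
F (not T iff not not T): β-rule — branch into T not T, F not not T  //  F not T, T not not T.
  branch 1 (add T not T, F not not T):
    × closes — contains both T and not T.
  branch 2 (add F not T, T not not T):
    T not not T: drop double negation, giving T T.
    ○ open, literals {Q=T, T=T}.
1 branch closed, 1 open.
An open branch gives a countermodel: Q=T, T=T (unmentioned atoms arbitrary); the premises hold there but the conclusion fails.

No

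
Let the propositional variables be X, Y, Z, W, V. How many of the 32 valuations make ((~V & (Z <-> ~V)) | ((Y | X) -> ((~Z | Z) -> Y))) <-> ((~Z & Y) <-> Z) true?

6

Initial set: {(((~V & (Z <-> ~V)) | ((Y | X) -> ((~Z | Z) -> Y))) <-> ((~Z & Y) <-> Z))}.
(((~V & (Z <-> ~V)) | ((Y | X) -> ((~Z | Z) -> Y))) <-> ((~Z & Y) <-> Z)): β-rule — branch into ((~V & (Z <-> ~V)) | ((Y | X) -> ((~Z | Z) -> Y))), ((~Z & Y) <-> Z)  //  ~((~V & (Z <-> ~V)) | ((Y | X) -> ((~Z | Z) -> Y))), ~((~Z & Y) <-> Z).
  branch 1 (add ((~V & (Z <-> ~V)) | ((Y | X) -> ((~Z | Z) -> Y))), ((~Z & Y) <-> Z)):
    ((~V & (Z <-> ~V)) | ((Y | X) -> ((~Z | Z) -> Y))): β-rule — branch into (~V & (Z <-> ~V))  //  ((Y | X) -> ((~Z | Z) -> Y)).
      branch 1.1 (add (~V & (Z <-> ~V))):
        (~V & (Z <-> ~V)): α-rule — add ~V, (Z <-> ~V).
        ((~Z & Y) <-> Z): β-rule — branch into (~Z & Y), Z  //  ~(~Z & Y), ~Z.
          branch 1.1.1 (add (~Z & Y), Z):
            (~Z & Y): α-rule — add ~Z, Y.
            × closes — contains both Z and ~Z.
          branch 1.1.2 (add ~(~Z & Y), ~Z):
            (Z <-> ~V): β-rule — branch into Z, ~V  //  ~Z, ~~V.
              branch 1.1.2.1 (add Z, ~V):
                × closes — contains both Z and ~Z.
              branch 1.1.2.2 (add ~Z, ~~V):
                × closes — contains both V and ~V.
      branch 1.2 (add ((Y | X) -> ((~Z | Z) -> Y))):
        ((~Z & Y) <-> Z): β-rule — branch into (~Z & Y), Z  //  ~(~Z & Y), ~Z.
          branch 1.2.1 (add (~Z & Y), Z):
            (~Z & Y): α-rule — add ~Z, Y.
            × closes — contains both Z and ~Z.
          branch 1.2.2 (add ~(~Z & Y), ~Z):
            ((Y | X) -> ((~Z | Z) -> Y)): β-rule — branch into ~(Y | X)  //  ((~Z | Z) -> Y).
              branch 1.2.2.1 (add ~(Y | X)):
                ~(Y | X): α-rule — add ~Y, ~X.
                ~(~Z & Y): β-rule — branch into ~~Z  //  ~Y.
                  branch 1.2.2.1.1 (add ~~Z):
                    × closes — contains both Z and ~Z.
                  branch 1.2.2.1.2 (add ~Y):
                    ○ open, literals {X=F, Y=F, Z=F}.
              branch 1.2.2.2 (add ((~Z | Z) -> Y)):
                ~(~Z & Y): β-rule — branch into ~~Z  //  ~Y.
                  branch 1.2.2.2.1 (add ~~Z):
                    × closes — contains both Z and ~Z.
                  branch 1.2.2.2.2 (add ~Y):
                    ((~Z | Z) -> Y): β-rule — branch into ~(~Z | Z)  //  Y.
                      branch 1.2.2.2.2.1 (add ~(~Z | Z)):
                        ~(~Z | Z): α-rule — add ~~Z, ~Z.
                        × closes — contains both Z and ~Z.
                      branch 1.2.2.2.2.2 (add Y):
                        × closes — contains both Y and ~Y.
  branch 2 (add ~((~V & (Z <-> ~V)) | ((Y | X) -> ((~Z | Z) -> Y))), ~((~Z & Y) <-> Z)):
    ~((~V & (Z <-> ~V)) | ((Y | X) -> ((~Z | Z) -> Y))): α-rule — add ~(~V & (Z <-> ~V)), ~((Y | X) -> ((~Z | Z) -> Y)).
    ~((Y | X) -> ((~Z | Z) -> Y)): α-rule — add (Y | X), ~((~Z | Z) -> Y).
    ~((~Z | Z) -> Y): α-rule — add (~Z | Z), ~Y.
    ~((~Z & Y) <-> Z): β-rule — branch into (~Z & Y), ~Z  //  ~(~Z & Y), Z.
      branch 2.1 (add (~Z & Y), ~Z):
        (~Z & Y): α-rule — add ~Z, Y.
        × closes — contains both Y and ~Y.
      branch 2.2 (add ~(~Z & Y), Z):
        ~(~V & (Z <-> ~V)): β-rule — branch into ~~V  //  ~(Z <-> ~V).
          branch 2.2.1 (add ~~V):
            (Y | X): β-rule — branch into Y  //  X.
              branch 2.2.1.1 (add Y):
                × closes — contains both Y and ~Y.
              branch 2.2.1.2 (add X):
                (~Z | Z): β-rule — branch into ~Z  //  Z.
                  branch 2.2.1.2.1 (add ~Z):
                    × closes — contains both Z and ~Z.
                  branch 2.2.1.2.2 (add Z):
                    ~(~Z & Y): β-rule — branch into ~~Z  //  ~Y.
                      branch 2.2.1.2.2.1 (add ~~Z):
                        ○ open, literals {V=T, X=T, Y=F, Z=T}.
                      branch 2.2.1.2.2.2 (add ~Y):
                        ○ open, literals {V=T, X=T, Y=F, Z=T}.
          branch 2.2.2 (add ~(Z <-> ~V)):
            (Y | X): β-rule — branch into Y  //  X.
              branch 2.2.2.1 (add Y):
                × closes — contains both Y and ~Y.
              branch 2.2.2.2 (add X):
                (~Z | Z): β-rule — branch into ~Z  //  Z.
                  branch 2.2.2.2.1 (add ~Z):
                    × closes — contains both Z and ~Z.
                  branch 2.2.2.2.2 (add Z):
                    ~(~Z & Y): β-rule — branch into ~~Z  //  ~Y.
                      branch 2.2.2.2.2.1 (add ~~Z):
                        ~(Z <-> ~V): β-rule — branch into Z, ~~V  //  ~Z, ~V.
                          branch 2.2.2.2.2.1.1 (add Z, ~~V):
                            ○ open, literals {V=T, X=T, Y=F, Z=T}.
                          branch 2.2.2.2.2.1.2 (add ~Z, ~V):
                            × closes — contains both Z and ~Z.
                      branch 2.2.2.2.2.2 (add ~Y):
                        ~(Z <-> ~V): β-rule — branch into Z, ~~V  //  ~Z, ~V.
                          branch 2.2.2.2.2.2.1 (add Z, ~~V):
                            ○ open, literals {V=T, X=T, Y=F, Z=T}.
                          branch 2.2.2.2.2.2.2 (add ~Z, ~V):
                            × closes — contains both Z and ~Z.
15 branches closed, 5 open.
Each open branch fixes some atoms; the unmentioned ones are free. Counting distinct full assignments: branch {X=F, Y=F, Z=F} (W, V) contributes 4 new; branch {V=T, X=T, Y=F, Z=T} (W) contributes 2 new; branch {V=T, X=T, Y=F, Z=T} (W) contributes 0 new; branch {V=T, X=T, Y=F, Z=T} (W) contributes 0 new; branch {V=T, X=T, Y=F, Z=T} (W) contributes 0 new. Total: 6.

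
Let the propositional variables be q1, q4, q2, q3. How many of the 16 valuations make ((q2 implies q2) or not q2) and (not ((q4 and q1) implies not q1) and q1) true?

4

Initial set: {(((q2 implies q2) or not q2) and (not ((q4 and q1) implies not q1) and q1))}.
(((q2 implies q2) or not q2) and (not ((q4 and q1) implies not q1) and q1)): α-rule — add ((q2 implies q2) or not q2), (not ((q4 and q1) implies not q1) and q1).
(not ((q4 and q1) implies not q1) and q1): α-rule — add not ((q4 and q1) implies not q1), q1.
not ((q4 and q1) implies not q1): α-rule — add (q4 and q1), not not q1.
(q4 and q1): α-rule — add q4, q1.
((q2 implies q2) or not q2): β-rule — branch into (q2 implies q2)  //  not q2.
  branch 1 (add (q2 implies q2)):
    (q2 implies q2): β-rule — branch into not q2  //  q2.
      branch 1.1 (add not q2):
        ○ open, literals {q1=1, q2=0, q4=1}.
      branch 1.2 (add q2):
        ○ open, literals {q1=1, q2=1, q4=1}.
  branch 2 (add not q2):
    ○ open, literals {q1=1, q2=0, q4=1}.
0 branches closed, 3 open.
Each open branch fixes some atoms; the unmentioned ones are free. Counting distinct full assignments: branch {q1=1, q2=0, q4=1} (q3) contributes 2 new; branch {q1=1, q2=1, q4=1} (q3) contributes 2 new; branch {q1=1, q2=0, q4=1} (q3) contributes 0 new. Total: 4.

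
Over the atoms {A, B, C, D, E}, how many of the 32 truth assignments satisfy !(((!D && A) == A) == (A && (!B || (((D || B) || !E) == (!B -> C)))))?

Initial set: {T !(((!D && A) == A) == (A && (!B || (((D || B) || !E) == (!B -> C)))))}.
T !(((!D && A) == A) == (A && (!B || (((D || B) || !E) == (!B -> C))))): β-rule — branch into T ((!D && A) == A), F (A && (!B || (((D || B) || !E) == (!B -> C))))  //  F ((!D && A) == A), T (A && (!B || (((D || B) || !E) == (!B -> C)))).
  branch 1 (add T ((!D && A) == A), F (A && (!B || (((D || B) || !E) == (!B -> C))))):
    T ((!D && A) == A): β-rule — branch into T (!D && A), T A  //  F (!D && A), F A.
      branch 1.1 (add T (!D && A), T A):
        T (!D && A): α-rule — add T !D, T A.
        F (A && (!B || (((D || B) || !E) == (!B -> C)))): β-rule — branch into F A  //  F (!B || (((D || B) || !E) == (!B -> C))).
          branch 1.1.1 (add F A):
            × closes — contains both A and !A.
          branch 1.1.2 (add F (!B || (((D || B) || !E) == (!B -> C)))):
            F (!B || (((D || B) || !E) == (!B -> C))): α-rule — add F !B, F (((D || B) || !E) == (!B -> C)).
            F (((D || B) || !E) == (!B -> C)): β-rule — branch into T ((D || B) || !E), F (!B -> C)  //  F ((D || B) || !E), T (!B -> C).
              branch 1.1.2.1 (add T ((D || B) || !E), F (!B -> C)):
                F (!B -> C): α-rule — add T !B, F C.
                × closes — contains both B and !B.
              branch 1.1.2.2 (add F ((D || B) || !E), T (!B -> C)):
                F ((D || B) || !E): α-rule — add F (D || B), F !E.
                F (D || B): α-rule — add F D, F B.
                × closes — contains both B and !B.
      branch 1.2 (add F (!D && A), F A):
        F (A && (!B || (((D || B) || !E) == (!B -> C)))): β-rule — branch into F A  //  F (!B || (((D || B) || !E) == (!B -> C))).
          branch 1.2.1 (add F A):
            F (!D && A): β-rule — branch into F !D  //  F A.
              branch 1.2.1.1 (add F !D):
                ○ open, literals {A=F, D=T}.
              branch 1.2.1.2 (add F A):
                ○ open, literals {A=F}.
          branch 1.2.2 (add F (!B || (((D || B) || !E) == (!B -> C)))):
            F (!B || (((D || B) || !E) == (!B -> C))): α-rule — add F !B, F (((D || B) || !E) == (!B -> C)).
            F (!D && A): β-rule — branch into F !D  //  F A.
              branch 1.2.2.1 (add F !D):
                F (((D || B) || !E) == (!B -> C)): β-rule — branch into T ((D || B) || !E), F (!B -> C)  //  F ((D || B) || !E), T (!B -> C).
                  branch 1.2.2.1.1 (add T ((D || B) || !E), F (!B -> C)):
                    F (!B -> C): α-rule — add T !B, F C.
                    × closes — contains both B and !B.
                  branch 1.2.2.1.2 (add F ((D || B) || !E), T (!B -> C)):
                    F ((D || B) || !E): α-rule — add F (D || B), F !E.
                    F (D || B): α-rule — add F D, F B.
                    × closes — contains both D and !D.
              branch 1.2.2.2 (add F A):
                F (((D || B) || !E) == (!B -> C)): β-rule — branch into T ((D || B) || !E), F (!B -> C)  //  F ((D || B) || !E), T (!B -> C).
                  branch 1.2.2.2.1 (add T ((D || B) || !E), F (!B -> C)):
                    F (!B -> C): α-rule — add T !B, F C.
                    × closes — contains both B and !B.
                  branch 1.2.2.2.2 (add F ((D || B) || !E), T (!B -> C)):
                    F ((D || B) || !E): α-rule — add F (D || B), F !E.
                    F (D || B): α-rule — add F D, F B.
                    × closes — contains both B and !B.
  branch 2 (add F ((!D && A) == A), T (A && (!B || (((D || B) || !E) == (!B -> C))))):
    T (A && (!B || (((D || B) || !E) == (!B -> C)))): α-rule — add T A, T (!B || (((D || B) || !E) == (!B -> C))).
    F ((!D && A) == A): β-rule — branch into T (!D && A), F A  //  F (!D && A), T A.
      branch 2.1 (add T (!D && A), F A):
        × closes — contains both A and !A.
      branch 2.2 (add F (!D && A), T A):
        T (!B || (((D || B) || !E) == (!B -> C))): β-rule — branch into T !B  //  T (((D || B) || !E) == (!B -> C)).
          branch 2.2.1 (add T !B):
            F (!D && A): β-rule — branch into F !D  //  F A.
              branch 2.2.1.1 (add F !D):
                ○ open, literals {A=T, B=F, D=T}.
              branch 2.2.1.2 (add F A):
                × closes — contains both A and !A.
          branch 2.2.2 (add T (((D || B) || !E) == (!B -> C))):
            F (!D && A): β-rule — branch into F !D  //  F A.
              branch 2.2.2.1 (add F !D):
                T (((D || B) || !E) == (!B -> C)): β-rule — branch into T ((D || B) || !E), T (!B -> C)  //  F ((D || B) || !E), F (!B -> C).
                  branch 2.2.2.1.1 (add T ((D || B) || !E), T (!B -> C)):
                    T ((D || B) || !E): β-rule — branch into T (D || B)  //  T !E.
                      branch 2.2.2.1.1.1 (add T (D || B)):
                        T (!B -> C): β-rule — branch into F !B  //  T C.
                          branch 2.2.2.1.1.1.1 (add F !B):
                            T (D || B): β-rule — branch into T D  //  T B.
                              branch 2.2.2.1.1.1.1.1 (add T D):
                                ○ open, literals {A=T, B=T, D=T}.
                              branch 2.2.2.1.1.1.1.2 (add T B):
                                ○ open, literals {A=T, B=T, D=T}.
                          branch 2.2.2.1.1.1.2 (add T C):
                            T (D || B): β-rule — branch into T D  //  T B.
                              branch 2.2.2.1.1.1.2.1 (add T D):
                                ○ open, literals {A=T, C=T, D=T}.
                              branch 2.2.2.1.1.1.2.2 (add T B):
                                ○ open, literals {A=T, B=T, C=T, D=T}.
                      branch 2.2.2.1.1.2 (add T !E):
                        T (!B -> C): β-rule — branch into F !B  //  T C.
                          branch 2.2.2.1.1.2.1 (add F !B):
                            ○ open, literals {A=T, B=T, D=T, E=F}.
                          branch 2.2.2.1.1.2.2 (add T C):
                            ○ open, literals {A=T, C=T, D=T, E=F}.
                  branch 2.2.2.1.2 (add F ((D || B) || !E), F (!B -> C)):
                    F ((D || B) || !E): α-rule — add F (D || B), F !E.
                    F (!B -> C): α-rule — add T !B, F C.
                    F (D || B): α-rule — add F D, F B.
                    × closes — contains both D and !D.
              branch 2.2.2.2 (add F A):
                × closes — contains both A and !A.
11 branches closed, 9 open.
Each open branch fixes some atoms; the unmentioned ones are free. Counting distinct full assignments: branch {A=F, D=T} (B, C, E) contributes 8 new; branch {A=F} (B, C, D, E) contributes 8 new; branch {A=T, B=F, D=T} (C, E) contributes 4 new; branch {A=T, B=T, D=T} (C, E) contributes 4 new; branch {A=T, B=T, D=T} (C, E) contributes 0 new; branch {A=T, C=T, D=T} (B, E) contributes 0 new; branch {A=T, B=T, C=T, D=T} (E) contributes 0 new; branch {A=T, B=T, D=T, E=F} (C) contributes 0 new; branch {A=T, C=T, D=T, E=F} (B) contributes 0 new. Total: 24.

24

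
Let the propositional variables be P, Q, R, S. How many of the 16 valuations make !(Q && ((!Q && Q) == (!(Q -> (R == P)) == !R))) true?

Initial set: {T !(Q && ((!Q && Q) == (!(Q -> (R == P)) == !R)))}.
T !(Q && ((!Q && Q) == (!(Q -> (R == P)) == !R))): β-rule — branch into F Q  //  F ((!Q && Q) == (!(Q -> (R == P)) == !R)).
  branch 1 (add F Q):
    ○ open, literals {Q=false}.
  branch 2 (add F ((!Q && Q) == (!(Q -> (R == P)) == !R))):
    F ((!Q && Q) == (!(Q -> (R == P)) == !R)): β-rule — branch into T (!Q && Q), F (!(Q -> (R == P)) == !R)  //  F (!Q && Q), T (!(Q -> (R == P)) == !R).
      branch 2.1 (add T (!Q && Q), F (!(Q -> (R == P)) == !R)):
        T (!Q && Q): α-rule — add T !Q, T Q.
        × closes — contains both Q and !Q.
      branch 2.2 (add F (!Q && Q), T (!(Q -> (R == P)) == !R)):
        F (!Q && Q): β-rule — branch into F !Q  //  F Q.
          branch 2.2.1 (add F !Q):
            T (!(Q -> (R == P)) == !R): β-rule — branch into T !(Q -> (R == P)), T !R  //  F !(Q -> (R == P)), F !R.
              branch 2.2.1.1 (add T !(Q -> (R == P)), T !R):
                T !(Q -> (R == P)): α-rule — add T Q, F (R == P).
                F (R == P): β-rule — branch into T R, F P  //  F R, T P.
                  branch 2.2.1.1.1 (add T R, F P):
                    × closes — contains both R and !R.
                  branch 2.2.1.1.2 (add F R, T P):
                    ○ open, literals {P=true, Q=true, R=false}.
              branch 2.2.1.2 (add F !(Q -> (R == P)), F !R):
                F !(Q -> (R == P)): β-rule — branch into F Q  //  T (R == P).
                  branch 2.2.1.2.1 (add F Q):
                    × closes — contains both Q and !Q.
                  branch 2.2.1.2.2 (add T (R == P)):
                    T (R == P): β-rule — branch into T R, T P  //  F R, F P.
                      branch 2.2.1.2.2.1 (add T R, T P):
                        ○ open, literals {P=true, Q=true, R=true}.
                      branch 2.2.1.2.2.2 (add F R, F P):
                        × closes — contains both R and !R.
          branch 2.2.2 (add F Q):
            T (!(Q -> (R == P)) == !R): β-rule — branch into T !(Q -> (R == P)), T !R  //  F !(Q -> (R == P)), F !R.
              branch 2.2.2.1 (add T !(Q -> (R == P)), T !R):
                T !(Q -> (R == P)): α-rule — add T Q, F (R == P).
                × closes — contains both Q and !Q.
              branch 2.2.2.2 (add F !(Q -> (R == P)), F !R):
                F !(Q -> (R == P)): β-rule — branch into F Q  //  T (R == P).
                  branch 2.2.2.2.1 (add F Q):
                    ○ open, literals {Q=false, R=true}.
                  branch 2.2.2.2.2 (add T (R == P)):
                    T (R == P): β-rule — branch into T R, T P  //  F R, F P.
                      branch 2.2.2.2.2.1 (add T R, T P):
                        ○ open, literals {P=true, Q=false, R=true}.
                      branch 2.2.2.2.2.2 (add F R, F P):
                        × closes — contains both R and !R.
6 branches closed, 5 open.
Each open branch fixes some atoms; the unmentioned ones are free. Counting distinct full assignments: branch {Q=false} (P, R, S) contributes 8 new; branch {P=true, Q=true, R=false} (S) contributes 2 new; branch {P=true, Q=true, R=true} (S) contributes 2 new; branch {Q=false, R=true} (P, S) contributes 0 new; branch {P=true, Q=false, R=true} (S) contributes 0 new. Total: 12.

12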